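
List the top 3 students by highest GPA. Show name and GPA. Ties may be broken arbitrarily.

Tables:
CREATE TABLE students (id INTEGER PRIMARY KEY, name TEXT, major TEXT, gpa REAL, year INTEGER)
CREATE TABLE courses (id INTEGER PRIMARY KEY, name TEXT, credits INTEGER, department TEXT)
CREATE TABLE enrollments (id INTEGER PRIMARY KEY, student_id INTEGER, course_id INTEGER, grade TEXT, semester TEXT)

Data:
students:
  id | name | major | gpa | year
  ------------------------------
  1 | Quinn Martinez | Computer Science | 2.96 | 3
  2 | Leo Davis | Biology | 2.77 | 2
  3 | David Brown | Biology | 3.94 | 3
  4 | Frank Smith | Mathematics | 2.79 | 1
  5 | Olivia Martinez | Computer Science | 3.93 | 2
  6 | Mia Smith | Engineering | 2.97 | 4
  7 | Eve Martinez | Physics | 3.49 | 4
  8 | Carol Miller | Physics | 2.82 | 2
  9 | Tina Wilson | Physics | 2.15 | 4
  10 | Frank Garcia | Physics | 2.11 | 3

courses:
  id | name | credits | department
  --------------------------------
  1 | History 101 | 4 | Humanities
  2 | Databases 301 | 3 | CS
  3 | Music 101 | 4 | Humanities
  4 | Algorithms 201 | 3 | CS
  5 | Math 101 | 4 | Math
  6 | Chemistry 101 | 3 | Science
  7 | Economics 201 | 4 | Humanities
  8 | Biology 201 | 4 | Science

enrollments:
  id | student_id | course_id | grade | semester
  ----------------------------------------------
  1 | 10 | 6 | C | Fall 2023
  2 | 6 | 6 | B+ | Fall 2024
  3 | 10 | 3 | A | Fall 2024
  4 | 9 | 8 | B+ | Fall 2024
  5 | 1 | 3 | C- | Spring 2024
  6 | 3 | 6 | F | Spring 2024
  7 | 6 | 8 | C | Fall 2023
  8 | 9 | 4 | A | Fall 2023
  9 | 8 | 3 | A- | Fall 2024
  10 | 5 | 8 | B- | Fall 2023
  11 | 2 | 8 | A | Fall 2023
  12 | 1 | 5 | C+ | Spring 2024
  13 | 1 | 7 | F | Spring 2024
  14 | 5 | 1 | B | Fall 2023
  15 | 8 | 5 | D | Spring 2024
SELECT name, gpa FROM students ORDER BY gpa DESC LIMIT 3

Execution result:
name | gpa
David Brown | 3.94
Olivia Martinez | 3.93
Eve Martinez | 3.49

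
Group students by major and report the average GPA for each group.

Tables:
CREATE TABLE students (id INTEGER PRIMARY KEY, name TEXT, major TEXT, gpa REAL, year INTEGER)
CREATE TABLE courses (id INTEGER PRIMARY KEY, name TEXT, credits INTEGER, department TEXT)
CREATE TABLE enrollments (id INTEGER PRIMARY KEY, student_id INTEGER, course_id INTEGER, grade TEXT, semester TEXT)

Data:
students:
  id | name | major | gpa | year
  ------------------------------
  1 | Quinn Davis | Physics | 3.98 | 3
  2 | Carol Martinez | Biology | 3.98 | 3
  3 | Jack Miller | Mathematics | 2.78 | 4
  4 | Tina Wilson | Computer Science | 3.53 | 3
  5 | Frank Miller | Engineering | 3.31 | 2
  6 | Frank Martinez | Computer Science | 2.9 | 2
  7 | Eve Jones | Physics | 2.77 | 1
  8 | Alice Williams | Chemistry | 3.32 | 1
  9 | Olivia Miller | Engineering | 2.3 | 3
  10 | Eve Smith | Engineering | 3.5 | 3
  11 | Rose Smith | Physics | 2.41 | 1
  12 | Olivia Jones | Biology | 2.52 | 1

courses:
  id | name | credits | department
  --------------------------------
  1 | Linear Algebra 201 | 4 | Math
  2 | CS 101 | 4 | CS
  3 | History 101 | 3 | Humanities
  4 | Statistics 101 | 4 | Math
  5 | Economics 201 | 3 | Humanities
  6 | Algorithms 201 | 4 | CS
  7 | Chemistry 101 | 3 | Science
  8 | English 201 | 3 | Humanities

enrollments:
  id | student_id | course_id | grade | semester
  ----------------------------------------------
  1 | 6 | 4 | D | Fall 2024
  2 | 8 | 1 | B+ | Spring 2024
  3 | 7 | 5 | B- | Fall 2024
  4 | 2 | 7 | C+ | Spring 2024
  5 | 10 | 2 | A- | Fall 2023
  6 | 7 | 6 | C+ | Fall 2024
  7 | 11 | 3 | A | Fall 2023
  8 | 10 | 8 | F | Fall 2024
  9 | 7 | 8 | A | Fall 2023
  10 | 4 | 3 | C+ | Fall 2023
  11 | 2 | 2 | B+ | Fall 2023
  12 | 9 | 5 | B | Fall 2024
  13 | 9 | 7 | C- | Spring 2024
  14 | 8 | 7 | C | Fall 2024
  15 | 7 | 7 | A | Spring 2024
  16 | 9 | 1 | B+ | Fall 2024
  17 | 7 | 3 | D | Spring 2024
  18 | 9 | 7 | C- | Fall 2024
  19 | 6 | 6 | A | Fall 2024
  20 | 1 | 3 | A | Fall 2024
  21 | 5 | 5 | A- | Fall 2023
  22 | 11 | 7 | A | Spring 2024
SELECT major, AVG(gpa) AS avg_gpa FROM students GROUP BY major

Execution result:
major | avg_gpa
Biology | 3.25
Chemistry | 3.32
Computer Science | 3.22
Engineering | 3.04
Mathematics | 2.78
Physics | 3.05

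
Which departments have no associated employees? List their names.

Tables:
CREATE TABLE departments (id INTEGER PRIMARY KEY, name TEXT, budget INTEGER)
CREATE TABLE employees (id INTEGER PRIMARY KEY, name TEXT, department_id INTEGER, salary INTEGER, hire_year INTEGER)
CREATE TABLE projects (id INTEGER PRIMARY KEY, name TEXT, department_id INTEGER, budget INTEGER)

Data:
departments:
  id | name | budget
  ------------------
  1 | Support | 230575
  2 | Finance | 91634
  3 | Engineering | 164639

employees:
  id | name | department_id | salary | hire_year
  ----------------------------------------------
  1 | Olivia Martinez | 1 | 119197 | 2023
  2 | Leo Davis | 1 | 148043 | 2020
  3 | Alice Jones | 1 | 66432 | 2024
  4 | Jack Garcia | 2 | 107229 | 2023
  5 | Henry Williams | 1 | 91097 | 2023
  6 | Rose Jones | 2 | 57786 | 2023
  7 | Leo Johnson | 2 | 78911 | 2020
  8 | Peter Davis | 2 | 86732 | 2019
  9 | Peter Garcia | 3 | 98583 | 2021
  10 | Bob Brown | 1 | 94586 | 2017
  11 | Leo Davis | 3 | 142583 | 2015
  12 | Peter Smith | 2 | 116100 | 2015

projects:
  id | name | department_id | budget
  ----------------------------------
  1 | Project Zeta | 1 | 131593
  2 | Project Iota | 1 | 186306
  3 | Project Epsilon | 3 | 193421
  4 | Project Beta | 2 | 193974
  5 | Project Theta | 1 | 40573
SELECT p.name FROM departments p LEFT JOIN employees c ON c.department_id = p.id WHERE c.id IS NULL

Execution result:
(no rows)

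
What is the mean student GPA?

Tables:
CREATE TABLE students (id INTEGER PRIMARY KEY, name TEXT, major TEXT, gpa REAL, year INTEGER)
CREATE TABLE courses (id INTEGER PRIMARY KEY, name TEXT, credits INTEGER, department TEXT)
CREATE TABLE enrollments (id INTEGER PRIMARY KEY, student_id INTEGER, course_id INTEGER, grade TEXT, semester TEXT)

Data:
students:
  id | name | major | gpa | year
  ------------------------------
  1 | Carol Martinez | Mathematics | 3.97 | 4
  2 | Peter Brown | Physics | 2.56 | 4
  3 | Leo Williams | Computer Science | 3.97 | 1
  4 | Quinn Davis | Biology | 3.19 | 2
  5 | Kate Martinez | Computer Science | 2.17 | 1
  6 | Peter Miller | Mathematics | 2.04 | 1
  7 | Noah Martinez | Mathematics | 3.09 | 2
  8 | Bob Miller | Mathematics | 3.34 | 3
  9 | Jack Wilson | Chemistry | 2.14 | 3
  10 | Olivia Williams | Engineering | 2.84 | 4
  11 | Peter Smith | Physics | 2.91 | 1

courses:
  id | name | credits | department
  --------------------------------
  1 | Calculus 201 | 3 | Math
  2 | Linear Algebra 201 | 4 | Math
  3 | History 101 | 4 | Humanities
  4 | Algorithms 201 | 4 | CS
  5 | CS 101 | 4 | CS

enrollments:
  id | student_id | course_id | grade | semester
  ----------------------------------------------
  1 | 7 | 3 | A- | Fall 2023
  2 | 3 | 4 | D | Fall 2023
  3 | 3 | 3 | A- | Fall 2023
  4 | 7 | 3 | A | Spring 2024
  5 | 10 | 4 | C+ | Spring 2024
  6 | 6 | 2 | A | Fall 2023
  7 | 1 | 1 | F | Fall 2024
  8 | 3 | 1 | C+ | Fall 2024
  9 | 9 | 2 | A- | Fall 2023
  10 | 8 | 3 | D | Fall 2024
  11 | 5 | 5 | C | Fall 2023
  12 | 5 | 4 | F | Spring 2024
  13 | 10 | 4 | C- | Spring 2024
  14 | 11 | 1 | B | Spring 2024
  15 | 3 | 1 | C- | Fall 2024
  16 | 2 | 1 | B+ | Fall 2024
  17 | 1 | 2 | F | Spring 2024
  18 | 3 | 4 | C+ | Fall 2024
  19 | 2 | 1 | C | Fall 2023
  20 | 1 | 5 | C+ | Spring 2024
SELECT AVG(gpa) FROM students

Execution result:
2.93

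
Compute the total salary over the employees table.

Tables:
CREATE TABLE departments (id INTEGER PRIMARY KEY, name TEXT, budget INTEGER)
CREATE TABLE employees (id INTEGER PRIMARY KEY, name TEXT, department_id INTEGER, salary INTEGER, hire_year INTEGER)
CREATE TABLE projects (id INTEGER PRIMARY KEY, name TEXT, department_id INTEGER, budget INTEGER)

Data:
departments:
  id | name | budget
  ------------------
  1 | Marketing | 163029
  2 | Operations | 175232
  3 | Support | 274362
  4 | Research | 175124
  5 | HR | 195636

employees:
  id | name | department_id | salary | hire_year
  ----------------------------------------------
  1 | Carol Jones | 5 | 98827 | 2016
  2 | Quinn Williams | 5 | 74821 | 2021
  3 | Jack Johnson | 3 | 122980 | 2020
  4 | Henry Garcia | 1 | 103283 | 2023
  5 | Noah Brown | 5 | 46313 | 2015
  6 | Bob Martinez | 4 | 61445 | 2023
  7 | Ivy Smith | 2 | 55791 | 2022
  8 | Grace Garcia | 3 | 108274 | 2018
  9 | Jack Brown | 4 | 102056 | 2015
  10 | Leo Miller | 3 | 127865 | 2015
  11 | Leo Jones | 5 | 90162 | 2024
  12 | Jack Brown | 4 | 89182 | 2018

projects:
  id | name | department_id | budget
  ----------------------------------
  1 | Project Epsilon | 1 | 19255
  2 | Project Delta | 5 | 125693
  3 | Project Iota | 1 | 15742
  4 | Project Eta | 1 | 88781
SELECT SUM(salary) FROM employees

Execution result:
1080999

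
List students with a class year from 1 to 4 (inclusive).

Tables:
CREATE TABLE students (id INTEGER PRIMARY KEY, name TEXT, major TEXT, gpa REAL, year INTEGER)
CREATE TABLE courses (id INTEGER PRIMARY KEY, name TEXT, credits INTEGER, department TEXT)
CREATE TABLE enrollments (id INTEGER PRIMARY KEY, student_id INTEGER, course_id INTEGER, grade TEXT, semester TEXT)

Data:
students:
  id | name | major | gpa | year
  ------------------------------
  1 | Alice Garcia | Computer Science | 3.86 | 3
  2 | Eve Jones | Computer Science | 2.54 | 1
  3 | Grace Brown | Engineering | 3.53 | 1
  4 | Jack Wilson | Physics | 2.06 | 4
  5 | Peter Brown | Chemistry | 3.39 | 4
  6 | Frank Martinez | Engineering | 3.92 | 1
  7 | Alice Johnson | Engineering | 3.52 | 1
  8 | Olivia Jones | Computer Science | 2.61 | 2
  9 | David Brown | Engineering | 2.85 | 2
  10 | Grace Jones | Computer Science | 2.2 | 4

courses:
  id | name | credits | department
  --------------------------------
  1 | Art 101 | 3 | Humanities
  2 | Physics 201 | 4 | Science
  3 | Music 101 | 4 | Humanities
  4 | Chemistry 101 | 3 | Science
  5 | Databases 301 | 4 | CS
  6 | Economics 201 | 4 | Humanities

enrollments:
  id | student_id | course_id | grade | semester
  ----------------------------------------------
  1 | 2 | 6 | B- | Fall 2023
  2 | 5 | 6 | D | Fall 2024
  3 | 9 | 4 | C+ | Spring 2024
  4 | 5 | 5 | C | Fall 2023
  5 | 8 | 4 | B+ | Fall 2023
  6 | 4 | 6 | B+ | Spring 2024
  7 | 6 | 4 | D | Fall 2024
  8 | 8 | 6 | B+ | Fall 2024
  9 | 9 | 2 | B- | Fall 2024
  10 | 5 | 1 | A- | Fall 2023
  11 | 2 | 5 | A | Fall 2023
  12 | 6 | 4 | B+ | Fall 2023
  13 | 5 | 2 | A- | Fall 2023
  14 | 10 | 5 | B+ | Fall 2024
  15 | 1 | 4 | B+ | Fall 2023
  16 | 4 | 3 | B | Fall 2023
SELECT name, year FROM students WHERE year BETWEEN 1 AND 4

Execution result:
name | year
Alice Garcia | 3
Eve Jones | 1
Grace Brown | 1
Jack Wilson | 4
Peter Brown | 4
Frank Martinez | 1
Alice Johnson | 1
Olivia Jones | 2
David Brown | 2
Grace Jones | 4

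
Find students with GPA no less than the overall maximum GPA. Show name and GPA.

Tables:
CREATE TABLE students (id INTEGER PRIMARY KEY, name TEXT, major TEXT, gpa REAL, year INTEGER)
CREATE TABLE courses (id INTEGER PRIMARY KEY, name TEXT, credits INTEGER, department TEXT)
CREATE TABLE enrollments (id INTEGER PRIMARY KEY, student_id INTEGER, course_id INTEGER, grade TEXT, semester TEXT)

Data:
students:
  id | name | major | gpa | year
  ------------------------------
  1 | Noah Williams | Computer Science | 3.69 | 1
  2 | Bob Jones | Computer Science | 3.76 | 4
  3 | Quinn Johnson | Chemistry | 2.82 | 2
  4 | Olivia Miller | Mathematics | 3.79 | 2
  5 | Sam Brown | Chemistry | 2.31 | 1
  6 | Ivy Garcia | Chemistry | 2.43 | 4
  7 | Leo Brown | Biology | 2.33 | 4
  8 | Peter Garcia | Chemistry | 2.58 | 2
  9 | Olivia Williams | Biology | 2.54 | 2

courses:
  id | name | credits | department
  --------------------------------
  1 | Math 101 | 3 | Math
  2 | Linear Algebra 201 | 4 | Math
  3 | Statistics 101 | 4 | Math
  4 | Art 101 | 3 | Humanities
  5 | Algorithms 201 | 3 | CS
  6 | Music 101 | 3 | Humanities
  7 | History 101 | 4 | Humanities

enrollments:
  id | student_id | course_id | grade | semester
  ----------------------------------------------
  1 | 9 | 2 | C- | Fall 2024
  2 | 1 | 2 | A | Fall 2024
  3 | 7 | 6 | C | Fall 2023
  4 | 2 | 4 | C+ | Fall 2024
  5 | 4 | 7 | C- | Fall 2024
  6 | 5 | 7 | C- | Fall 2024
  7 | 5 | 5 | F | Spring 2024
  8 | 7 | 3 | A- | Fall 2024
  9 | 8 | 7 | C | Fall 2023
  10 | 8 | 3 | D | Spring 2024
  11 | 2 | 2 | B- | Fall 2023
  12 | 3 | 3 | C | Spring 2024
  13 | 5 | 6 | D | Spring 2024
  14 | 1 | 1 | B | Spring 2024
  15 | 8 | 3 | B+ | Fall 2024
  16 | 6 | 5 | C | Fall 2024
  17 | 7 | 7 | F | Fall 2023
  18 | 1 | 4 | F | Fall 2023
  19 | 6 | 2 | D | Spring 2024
SELECT name, gpa FROM students WHERE gpa >= (SELECT MAX(gpa) FROM students)

Execution result:
name | gpa
Olivia Miller | 3.79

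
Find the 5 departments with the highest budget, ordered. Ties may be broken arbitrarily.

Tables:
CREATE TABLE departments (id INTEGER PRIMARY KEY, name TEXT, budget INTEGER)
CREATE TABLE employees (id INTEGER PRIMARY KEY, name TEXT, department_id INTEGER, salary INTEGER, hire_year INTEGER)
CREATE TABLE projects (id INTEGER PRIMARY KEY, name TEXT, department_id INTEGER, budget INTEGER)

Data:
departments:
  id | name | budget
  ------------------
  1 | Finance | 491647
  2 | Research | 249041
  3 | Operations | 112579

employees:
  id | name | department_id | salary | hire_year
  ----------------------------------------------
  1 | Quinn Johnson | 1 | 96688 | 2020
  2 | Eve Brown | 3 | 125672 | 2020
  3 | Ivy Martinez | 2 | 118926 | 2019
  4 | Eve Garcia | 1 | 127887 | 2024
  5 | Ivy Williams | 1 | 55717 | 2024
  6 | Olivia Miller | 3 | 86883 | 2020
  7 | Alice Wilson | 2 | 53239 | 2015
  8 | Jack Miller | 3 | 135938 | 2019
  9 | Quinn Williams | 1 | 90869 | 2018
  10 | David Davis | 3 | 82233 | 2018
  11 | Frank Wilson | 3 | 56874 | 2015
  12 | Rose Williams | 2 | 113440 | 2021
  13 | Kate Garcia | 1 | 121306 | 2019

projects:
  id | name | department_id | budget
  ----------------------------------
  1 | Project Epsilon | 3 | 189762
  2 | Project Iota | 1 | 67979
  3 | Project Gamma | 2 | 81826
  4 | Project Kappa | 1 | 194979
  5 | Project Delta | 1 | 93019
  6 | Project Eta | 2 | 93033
SELECT name, budget FROM departments ORDER BY budget DESC LIMIT 5

Execution result:
name | budget
Finance | 491647
Research | 249041
Operations | 112579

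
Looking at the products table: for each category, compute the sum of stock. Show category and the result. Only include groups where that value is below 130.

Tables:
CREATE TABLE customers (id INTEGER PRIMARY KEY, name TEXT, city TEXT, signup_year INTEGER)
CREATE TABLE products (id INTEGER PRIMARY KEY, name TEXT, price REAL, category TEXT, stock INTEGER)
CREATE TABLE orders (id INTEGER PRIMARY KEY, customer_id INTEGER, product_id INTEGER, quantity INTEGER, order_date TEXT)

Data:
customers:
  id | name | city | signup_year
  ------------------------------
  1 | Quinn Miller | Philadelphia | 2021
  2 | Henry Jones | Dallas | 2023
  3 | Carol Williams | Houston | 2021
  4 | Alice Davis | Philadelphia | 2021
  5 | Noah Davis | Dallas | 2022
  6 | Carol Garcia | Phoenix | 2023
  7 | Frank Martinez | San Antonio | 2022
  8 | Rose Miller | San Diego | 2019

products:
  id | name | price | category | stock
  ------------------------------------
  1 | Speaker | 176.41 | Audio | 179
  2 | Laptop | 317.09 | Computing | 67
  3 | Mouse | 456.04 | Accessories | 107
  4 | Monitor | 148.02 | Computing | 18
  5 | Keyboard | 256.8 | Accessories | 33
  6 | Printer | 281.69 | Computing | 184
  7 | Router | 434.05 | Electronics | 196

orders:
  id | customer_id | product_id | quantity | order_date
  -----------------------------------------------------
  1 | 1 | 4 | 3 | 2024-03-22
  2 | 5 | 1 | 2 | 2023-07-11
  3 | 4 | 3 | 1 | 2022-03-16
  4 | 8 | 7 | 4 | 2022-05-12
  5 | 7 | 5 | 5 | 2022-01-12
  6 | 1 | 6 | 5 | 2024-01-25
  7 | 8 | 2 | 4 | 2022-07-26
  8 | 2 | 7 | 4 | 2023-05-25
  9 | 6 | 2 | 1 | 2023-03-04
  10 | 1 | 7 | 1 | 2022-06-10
SELECT category, SUM(stock) AS sum_stock FROM products GROUP BY category HAVING SUM(stock) < 130

Execution result:
(no rows)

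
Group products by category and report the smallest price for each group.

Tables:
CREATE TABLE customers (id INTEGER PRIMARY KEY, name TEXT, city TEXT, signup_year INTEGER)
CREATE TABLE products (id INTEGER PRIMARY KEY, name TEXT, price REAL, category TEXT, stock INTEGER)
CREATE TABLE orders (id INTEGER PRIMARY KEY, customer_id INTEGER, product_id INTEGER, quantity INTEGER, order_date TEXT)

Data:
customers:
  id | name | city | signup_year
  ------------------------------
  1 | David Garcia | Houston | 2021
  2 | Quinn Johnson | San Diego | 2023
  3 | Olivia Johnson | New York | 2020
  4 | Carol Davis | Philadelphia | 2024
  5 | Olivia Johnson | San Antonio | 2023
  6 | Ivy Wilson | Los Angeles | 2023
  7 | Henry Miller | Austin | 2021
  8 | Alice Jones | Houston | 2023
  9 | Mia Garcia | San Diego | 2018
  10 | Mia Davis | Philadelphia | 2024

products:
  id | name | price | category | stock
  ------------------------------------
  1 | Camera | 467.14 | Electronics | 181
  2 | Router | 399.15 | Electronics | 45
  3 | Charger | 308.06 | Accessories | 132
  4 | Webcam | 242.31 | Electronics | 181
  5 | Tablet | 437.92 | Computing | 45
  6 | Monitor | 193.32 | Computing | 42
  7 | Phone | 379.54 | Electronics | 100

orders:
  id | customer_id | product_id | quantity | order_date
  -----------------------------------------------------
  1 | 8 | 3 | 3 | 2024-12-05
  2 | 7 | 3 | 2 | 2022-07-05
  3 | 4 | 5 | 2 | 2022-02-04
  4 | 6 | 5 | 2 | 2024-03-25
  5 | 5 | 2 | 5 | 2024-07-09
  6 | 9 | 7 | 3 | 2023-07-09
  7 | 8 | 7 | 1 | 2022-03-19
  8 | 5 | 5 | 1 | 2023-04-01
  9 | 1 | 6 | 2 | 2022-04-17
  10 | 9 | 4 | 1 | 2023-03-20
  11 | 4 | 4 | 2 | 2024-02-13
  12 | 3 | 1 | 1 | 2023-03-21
SELECT category, MIN(price) AS min_price FROM products GROUP BY category

Execution result:
category | min_price
Accessories | 308.06
Computing | 193.32
Electronics | 242.31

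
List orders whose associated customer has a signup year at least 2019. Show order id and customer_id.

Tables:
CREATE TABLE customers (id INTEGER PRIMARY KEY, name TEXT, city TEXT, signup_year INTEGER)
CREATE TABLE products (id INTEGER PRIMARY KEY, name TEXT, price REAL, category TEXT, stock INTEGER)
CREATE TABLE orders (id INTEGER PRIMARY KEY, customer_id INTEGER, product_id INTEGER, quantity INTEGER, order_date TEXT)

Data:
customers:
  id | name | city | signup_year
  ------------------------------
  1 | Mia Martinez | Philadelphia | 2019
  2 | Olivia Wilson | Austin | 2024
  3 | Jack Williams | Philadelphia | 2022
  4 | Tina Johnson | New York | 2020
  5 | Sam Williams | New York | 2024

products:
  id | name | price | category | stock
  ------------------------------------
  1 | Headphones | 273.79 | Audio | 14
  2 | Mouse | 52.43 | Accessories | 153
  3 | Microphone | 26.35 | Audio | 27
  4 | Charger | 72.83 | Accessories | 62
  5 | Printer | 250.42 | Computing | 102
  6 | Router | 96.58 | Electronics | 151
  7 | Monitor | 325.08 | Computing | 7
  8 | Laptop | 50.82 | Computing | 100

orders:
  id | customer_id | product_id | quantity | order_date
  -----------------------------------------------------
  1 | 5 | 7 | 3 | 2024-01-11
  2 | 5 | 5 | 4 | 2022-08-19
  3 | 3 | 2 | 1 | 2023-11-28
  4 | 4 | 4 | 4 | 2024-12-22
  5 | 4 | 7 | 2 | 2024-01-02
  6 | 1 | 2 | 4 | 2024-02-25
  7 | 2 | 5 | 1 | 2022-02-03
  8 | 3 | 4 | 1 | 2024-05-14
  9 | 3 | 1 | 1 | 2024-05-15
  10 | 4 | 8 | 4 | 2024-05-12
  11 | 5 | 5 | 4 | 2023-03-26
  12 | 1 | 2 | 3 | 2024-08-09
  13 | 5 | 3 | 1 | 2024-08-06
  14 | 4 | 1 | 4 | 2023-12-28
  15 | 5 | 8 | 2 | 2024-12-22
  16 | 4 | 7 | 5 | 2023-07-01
SELECT id, customer_id FROM orders WHERE customer_id IN (SELECT id FROM customers WHERE signup_year >= 2019)

Execution result:
id | customer_id
1 | 5
2 | 5
3 | 3
4 | 4
5 | 4
6 | 1
7 | 2
8 | 3
9 | 3
10 | 4
11 | 5
12 | 1
13 | 5
14 | 4
15 | 5
16 | 4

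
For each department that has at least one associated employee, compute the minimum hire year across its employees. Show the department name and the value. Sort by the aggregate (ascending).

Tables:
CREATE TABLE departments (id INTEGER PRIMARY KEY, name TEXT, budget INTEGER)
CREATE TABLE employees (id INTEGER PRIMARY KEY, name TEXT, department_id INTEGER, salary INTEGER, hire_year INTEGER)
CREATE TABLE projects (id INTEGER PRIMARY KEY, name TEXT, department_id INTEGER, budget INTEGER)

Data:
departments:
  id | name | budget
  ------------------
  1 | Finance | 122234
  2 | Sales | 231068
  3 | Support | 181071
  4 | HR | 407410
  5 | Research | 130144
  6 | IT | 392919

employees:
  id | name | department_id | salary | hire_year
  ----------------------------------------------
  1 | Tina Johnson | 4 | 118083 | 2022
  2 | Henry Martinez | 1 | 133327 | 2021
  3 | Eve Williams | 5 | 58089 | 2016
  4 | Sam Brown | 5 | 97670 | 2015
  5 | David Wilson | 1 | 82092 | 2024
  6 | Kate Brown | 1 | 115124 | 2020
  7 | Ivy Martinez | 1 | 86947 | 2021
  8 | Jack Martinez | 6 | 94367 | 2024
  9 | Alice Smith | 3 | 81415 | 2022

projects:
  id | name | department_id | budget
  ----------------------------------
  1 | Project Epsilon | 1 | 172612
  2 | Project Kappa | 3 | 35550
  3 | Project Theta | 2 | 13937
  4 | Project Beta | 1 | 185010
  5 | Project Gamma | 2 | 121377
SELECT p.name, MIN(c.hire_year) AS min_hire_year FROM employees c JOIN departments p ON c.department_id = p.id GROUP BY p.id, p.name ORDER BY min_hire_year ASC

Execution result:
name | min_hire_year
Research | 2015
Finance | 2020
Support | 2022
HR | 2022
IT | 2024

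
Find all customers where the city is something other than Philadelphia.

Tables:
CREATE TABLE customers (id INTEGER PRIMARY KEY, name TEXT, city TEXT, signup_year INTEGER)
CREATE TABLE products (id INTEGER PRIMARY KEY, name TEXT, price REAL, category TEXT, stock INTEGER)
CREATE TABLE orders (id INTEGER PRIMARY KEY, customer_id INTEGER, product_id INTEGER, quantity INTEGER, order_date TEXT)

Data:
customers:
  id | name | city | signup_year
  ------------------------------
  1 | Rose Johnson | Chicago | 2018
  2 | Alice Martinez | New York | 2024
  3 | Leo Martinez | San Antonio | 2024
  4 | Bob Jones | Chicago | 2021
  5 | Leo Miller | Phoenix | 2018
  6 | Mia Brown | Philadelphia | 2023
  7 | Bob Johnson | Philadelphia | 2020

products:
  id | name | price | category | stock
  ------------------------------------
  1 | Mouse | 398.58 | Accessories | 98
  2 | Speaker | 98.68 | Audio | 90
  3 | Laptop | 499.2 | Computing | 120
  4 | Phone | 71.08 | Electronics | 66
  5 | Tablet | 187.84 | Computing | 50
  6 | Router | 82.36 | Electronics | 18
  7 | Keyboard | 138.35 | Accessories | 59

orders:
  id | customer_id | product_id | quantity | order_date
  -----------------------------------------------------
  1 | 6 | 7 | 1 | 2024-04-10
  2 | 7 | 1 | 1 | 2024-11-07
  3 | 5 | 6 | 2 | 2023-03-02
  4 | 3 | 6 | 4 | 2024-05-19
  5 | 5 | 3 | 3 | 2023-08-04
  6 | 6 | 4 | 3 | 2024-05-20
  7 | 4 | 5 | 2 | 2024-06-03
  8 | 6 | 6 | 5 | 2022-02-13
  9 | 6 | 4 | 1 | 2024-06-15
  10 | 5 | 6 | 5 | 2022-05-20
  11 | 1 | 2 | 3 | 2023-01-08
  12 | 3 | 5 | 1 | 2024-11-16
SELECT name, city FROM customers WHERE city <> 'Philadelphia'

Execution result:
name | city
Rose Johnson | Chicago
Alice Martinez | New York
Leo Martinez | San Antonio
Bob Jones | Chicago
Leo Miller | Phoenix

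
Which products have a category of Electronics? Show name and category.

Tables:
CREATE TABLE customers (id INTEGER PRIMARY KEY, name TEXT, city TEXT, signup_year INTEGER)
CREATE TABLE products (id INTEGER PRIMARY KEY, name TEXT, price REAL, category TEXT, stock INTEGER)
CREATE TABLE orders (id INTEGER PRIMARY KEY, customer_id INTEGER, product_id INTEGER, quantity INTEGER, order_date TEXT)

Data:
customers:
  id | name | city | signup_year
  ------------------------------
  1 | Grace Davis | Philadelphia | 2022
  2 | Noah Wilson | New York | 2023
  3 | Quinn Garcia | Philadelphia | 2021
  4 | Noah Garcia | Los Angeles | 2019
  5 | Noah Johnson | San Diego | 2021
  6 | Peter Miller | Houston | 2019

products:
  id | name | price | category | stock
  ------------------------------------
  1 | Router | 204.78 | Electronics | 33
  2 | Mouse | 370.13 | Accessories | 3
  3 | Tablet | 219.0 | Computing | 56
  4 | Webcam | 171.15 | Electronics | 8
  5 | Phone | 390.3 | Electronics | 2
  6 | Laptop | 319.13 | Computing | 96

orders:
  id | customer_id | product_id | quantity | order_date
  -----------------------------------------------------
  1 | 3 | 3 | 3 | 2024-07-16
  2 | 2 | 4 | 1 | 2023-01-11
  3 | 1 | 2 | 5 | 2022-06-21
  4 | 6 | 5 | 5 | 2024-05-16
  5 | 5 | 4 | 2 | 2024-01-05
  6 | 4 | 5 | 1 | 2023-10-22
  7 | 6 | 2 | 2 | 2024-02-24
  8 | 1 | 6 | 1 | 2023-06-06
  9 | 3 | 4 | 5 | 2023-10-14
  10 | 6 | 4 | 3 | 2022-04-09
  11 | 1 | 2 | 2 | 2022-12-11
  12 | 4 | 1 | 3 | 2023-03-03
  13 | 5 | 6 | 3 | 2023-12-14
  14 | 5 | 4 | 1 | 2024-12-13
SELECT name, category FROM products WHERE category = 'Electronics'

Execution result:
name | category
Router | Electronics
Webcam | Electronics
Phone | Electronics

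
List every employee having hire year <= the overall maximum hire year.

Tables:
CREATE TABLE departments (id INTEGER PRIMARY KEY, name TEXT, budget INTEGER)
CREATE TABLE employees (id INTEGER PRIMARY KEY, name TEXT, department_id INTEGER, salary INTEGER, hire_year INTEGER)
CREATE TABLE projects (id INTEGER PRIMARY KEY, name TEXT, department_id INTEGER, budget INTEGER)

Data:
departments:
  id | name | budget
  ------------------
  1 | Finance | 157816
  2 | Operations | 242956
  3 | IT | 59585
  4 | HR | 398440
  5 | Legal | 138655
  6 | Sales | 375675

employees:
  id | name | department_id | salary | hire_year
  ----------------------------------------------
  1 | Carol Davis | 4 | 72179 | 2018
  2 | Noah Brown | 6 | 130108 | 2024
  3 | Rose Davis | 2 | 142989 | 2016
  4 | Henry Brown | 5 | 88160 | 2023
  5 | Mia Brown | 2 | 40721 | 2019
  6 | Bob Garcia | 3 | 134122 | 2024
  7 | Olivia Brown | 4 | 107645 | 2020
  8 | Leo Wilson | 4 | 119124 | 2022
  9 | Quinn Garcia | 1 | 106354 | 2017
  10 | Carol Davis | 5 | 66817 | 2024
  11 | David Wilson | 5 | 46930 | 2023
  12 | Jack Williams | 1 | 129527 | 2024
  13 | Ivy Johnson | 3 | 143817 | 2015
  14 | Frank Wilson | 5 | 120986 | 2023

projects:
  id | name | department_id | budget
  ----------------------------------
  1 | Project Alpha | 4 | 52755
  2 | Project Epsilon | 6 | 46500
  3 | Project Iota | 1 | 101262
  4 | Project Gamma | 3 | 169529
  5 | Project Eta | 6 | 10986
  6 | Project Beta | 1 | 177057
SELECT name, hire_year FROM employees WHERE hire_year <= (SELECT MAX(hire_year) FROM employees)

Execution result:
name | hire_year
Carol Davis | 2018
Noah Brown | 2024
Rose Davis | 2016
Henry Brown | 2023
Mia Brown | 2019
Bob Garcia | 2024
Olivia Brown | 2020
Leo Wilson | 2022
Quinn Garcia | 2017
Carol Davis | 2024
David Wilson | 2023
Jack Williams | 2024
Ivy Johnson | 2015
Frank Wilson | 2023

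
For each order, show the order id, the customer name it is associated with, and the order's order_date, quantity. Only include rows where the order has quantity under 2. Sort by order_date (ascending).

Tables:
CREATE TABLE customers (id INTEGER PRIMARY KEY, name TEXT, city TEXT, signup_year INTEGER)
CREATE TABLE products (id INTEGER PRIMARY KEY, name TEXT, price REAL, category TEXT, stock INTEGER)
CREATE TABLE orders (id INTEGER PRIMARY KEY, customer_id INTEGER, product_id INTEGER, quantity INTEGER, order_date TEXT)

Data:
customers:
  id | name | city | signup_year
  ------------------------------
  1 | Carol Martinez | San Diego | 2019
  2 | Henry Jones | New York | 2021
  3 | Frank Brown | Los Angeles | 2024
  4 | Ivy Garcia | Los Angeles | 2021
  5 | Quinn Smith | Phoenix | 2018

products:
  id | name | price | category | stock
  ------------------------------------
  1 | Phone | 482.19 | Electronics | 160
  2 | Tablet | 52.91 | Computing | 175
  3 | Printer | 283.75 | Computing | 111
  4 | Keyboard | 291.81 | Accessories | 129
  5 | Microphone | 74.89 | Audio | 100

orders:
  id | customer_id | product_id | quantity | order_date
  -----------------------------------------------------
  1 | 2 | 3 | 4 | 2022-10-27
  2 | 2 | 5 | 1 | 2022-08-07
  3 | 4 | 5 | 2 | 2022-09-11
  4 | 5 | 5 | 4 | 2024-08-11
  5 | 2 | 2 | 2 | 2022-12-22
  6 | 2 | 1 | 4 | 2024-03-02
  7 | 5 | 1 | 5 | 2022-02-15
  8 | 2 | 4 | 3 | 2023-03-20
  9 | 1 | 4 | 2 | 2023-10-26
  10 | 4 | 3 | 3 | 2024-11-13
SELECT c.id, p.name AS customer, c.order_date, c.quantity FROM orders c JOIN customers p ON c.customer_id = p.id WHERE c.quantity < 2 ORDER BY c.order_date ASC

Execution result:
id | customer | order_date | quantity
2 | Henry Jones | 2022-08-07 | 1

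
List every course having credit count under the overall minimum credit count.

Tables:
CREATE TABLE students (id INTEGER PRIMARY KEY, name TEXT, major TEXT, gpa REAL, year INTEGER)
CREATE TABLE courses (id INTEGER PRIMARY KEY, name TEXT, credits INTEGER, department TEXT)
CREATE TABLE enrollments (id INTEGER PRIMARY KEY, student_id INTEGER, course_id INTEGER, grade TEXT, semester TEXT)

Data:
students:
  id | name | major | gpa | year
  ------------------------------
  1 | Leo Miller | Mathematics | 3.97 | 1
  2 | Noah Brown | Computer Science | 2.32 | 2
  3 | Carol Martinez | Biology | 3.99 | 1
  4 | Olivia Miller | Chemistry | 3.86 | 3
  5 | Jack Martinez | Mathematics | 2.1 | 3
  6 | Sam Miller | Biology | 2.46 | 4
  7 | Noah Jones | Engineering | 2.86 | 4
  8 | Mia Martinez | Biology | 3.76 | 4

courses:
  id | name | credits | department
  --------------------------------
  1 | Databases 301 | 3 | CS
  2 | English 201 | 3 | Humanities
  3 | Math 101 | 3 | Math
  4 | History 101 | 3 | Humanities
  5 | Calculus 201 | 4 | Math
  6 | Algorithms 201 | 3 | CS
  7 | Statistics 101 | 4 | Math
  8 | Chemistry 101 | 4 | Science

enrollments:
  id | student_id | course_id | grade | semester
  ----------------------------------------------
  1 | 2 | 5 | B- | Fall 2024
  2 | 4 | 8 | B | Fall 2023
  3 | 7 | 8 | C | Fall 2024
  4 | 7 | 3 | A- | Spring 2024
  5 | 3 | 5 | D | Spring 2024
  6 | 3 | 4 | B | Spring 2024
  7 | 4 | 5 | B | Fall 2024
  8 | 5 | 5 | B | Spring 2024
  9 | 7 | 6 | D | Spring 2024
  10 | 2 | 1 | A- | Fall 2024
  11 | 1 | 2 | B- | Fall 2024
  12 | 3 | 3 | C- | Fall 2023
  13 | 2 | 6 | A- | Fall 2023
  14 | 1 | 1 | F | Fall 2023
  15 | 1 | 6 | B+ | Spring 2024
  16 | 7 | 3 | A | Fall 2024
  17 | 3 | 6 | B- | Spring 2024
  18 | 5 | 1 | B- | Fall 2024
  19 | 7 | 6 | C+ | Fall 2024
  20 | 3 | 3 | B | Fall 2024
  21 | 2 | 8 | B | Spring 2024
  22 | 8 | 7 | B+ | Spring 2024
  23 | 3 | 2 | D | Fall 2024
SELECT name, credits FROM courses WHERE credits < (SELECT MIN(credits) FROM courses)

Execution result:
(no rows)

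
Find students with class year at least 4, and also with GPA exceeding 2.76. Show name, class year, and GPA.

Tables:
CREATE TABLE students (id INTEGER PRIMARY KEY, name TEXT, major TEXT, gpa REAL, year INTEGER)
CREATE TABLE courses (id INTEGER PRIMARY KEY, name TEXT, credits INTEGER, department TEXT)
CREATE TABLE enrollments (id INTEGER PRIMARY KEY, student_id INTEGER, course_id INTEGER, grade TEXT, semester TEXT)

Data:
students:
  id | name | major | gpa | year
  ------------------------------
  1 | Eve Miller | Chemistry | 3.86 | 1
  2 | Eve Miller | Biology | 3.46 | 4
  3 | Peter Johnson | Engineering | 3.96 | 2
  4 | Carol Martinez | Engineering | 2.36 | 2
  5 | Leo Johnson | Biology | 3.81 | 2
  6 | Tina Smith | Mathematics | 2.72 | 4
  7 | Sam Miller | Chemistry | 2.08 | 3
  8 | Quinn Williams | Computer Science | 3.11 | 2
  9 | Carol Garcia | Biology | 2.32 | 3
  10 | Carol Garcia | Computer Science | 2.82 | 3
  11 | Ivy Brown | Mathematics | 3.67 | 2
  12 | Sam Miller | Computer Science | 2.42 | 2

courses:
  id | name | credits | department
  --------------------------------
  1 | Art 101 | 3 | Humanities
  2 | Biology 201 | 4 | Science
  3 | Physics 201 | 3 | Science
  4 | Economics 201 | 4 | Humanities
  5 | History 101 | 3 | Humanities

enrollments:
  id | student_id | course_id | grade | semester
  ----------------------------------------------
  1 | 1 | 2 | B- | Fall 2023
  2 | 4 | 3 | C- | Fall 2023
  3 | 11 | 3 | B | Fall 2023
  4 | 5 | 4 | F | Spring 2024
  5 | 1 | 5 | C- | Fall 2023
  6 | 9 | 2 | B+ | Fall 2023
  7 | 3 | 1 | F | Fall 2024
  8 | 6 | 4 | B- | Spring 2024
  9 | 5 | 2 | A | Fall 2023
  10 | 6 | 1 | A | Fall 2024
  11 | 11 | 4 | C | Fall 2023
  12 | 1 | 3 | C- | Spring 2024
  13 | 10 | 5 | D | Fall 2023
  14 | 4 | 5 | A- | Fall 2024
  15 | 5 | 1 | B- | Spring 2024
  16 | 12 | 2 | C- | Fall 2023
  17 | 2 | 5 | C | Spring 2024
SELECT name, year, gpa FROM students WHERE year >= 4 AND gpa > 2.76

Execution result:
name | year | gpa
Eve Miller | 4 | 3.46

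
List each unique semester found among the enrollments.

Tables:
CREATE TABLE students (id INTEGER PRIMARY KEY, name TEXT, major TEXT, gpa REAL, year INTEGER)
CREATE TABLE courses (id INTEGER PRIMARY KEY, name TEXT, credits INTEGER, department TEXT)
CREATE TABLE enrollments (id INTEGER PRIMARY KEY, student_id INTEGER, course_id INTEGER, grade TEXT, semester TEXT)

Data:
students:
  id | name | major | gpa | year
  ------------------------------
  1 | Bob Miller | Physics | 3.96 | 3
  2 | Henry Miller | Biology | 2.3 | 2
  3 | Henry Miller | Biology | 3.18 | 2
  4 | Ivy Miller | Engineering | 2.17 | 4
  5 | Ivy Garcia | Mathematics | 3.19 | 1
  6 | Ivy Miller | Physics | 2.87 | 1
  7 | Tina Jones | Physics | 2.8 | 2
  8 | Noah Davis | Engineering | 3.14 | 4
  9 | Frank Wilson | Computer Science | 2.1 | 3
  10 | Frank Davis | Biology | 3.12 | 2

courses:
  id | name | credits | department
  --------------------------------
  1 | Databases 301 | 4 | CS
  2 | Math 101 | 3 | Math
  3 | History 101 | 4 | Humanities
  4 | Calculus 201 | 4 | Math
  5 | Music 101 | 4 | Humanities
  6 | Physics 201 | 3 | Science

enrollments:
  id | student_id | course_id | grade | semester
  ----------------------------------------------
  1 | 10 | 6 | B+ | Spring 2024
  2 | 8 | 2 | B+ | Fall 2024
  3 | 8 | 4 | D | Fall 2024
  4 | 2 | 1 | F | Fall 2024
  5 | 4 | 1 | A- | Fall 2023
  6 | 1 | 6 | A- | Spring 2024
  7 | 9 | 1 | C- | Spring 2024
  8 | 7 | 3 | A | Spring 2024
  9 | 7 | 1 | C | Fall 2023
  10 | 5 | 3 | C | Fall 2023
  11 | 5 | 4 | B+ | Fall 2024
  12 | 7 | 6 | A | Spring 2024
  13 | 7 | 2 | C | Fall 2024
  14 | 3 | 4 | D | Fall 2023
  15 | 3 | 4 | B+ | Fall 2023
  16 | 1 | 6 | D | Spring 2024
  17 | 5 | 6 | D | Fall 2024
SELECT DISTINCT semester FROM enrollments

Execution result:
semester
Spring 2024
Fall 2024
Fall 2023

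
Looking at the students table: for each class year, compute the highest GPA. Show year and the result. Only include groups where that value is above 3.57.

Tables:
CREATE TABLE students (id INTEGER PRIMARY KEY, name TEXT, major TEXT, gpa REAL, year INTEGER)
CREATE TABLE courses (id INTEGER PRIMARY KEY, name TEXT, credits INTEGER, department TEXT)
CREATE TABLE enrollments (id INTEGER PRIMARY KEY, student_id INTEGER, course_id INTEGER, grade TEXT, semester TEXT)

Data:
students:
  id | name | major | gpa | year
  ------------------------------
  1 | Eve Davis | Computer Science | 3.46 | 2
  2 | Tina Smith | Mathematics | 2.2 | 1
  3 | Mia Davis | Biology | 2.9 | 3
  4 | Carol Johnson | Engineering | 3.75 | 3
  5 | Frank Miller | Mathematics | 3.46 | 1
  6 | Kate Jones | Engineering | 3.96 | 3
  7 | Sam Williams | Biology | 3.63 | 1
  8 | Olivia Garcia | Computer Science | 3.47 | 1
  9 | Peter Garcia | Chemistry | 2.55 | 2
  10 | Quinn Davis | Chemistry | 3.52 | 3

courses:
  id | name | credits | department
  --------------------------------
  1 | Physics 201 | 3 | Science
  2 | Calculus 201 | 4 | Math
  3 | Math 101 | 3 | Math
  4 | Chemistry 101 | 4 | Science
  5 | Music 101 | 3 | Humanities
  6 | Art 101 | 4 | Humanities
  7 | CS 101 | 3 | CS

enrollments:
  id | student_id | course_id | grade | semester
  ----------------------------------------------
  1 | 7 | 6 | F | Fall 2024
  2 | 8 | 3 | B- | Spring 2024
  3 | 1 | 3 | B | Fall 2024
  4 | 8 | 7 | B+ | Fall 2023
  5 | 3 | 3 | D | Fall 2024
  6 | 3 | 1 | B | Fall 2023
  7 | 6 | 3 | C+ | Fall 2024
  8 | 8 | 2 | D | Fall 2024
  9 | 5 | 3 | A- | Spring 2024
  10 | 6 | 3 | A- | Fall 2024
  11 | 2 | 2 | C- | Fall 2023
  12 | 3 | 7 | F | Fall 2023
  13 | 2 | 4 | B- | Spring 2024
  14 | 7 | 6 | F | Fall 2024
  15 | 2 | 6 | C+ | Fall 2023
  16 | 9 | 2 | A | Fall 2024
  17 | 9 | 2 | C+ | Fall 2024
SELECT year, MAX(gpa) AS max_gpa FROM students GROUP BY year HAVING MAX(gpa) > 3.57

Execution result:
year | max_gpa
1 | 3.63
3 | 3.96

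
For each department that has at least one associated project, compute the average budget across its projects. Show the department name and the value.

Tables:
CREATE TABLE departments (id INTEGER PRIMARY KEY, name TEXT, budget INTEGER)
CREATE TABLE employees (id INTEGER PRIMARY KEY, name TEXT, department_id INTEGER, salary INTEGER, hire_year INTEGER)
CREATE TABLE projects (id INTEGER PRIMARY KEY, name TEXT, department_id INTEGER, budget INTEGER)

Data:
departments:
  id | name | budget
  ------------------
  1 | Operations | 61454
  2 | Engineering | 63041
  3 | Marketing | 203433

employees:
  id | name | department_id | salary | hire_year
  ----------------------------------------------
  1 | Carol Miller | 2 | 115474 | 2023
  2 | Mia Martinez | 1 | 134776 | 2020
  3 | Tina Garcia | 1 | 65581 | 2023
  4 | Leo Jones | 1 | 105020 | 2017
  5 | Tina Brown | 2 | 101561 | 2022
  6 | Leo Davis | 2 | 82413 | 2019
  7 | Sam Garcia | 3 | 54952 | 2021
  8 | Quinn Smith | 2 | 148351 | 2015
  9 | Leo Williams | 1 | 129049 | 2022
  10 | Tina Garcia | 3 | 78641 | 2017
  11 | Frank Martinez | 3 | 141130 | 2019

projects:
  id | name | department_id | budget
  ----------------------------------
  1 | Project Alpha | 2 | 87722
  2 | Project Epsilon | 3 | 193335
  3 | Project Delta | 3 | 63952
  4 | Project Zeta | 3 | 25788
SELECT p.name, AVG(c.budget) AS avg_budget FROM projects c JOIN departments p ON c.department_id = p.id GROUP BY p.id, p.name

Execution result:
name | avg_budget
Engineering | 87722.00
Marketing | 94358.33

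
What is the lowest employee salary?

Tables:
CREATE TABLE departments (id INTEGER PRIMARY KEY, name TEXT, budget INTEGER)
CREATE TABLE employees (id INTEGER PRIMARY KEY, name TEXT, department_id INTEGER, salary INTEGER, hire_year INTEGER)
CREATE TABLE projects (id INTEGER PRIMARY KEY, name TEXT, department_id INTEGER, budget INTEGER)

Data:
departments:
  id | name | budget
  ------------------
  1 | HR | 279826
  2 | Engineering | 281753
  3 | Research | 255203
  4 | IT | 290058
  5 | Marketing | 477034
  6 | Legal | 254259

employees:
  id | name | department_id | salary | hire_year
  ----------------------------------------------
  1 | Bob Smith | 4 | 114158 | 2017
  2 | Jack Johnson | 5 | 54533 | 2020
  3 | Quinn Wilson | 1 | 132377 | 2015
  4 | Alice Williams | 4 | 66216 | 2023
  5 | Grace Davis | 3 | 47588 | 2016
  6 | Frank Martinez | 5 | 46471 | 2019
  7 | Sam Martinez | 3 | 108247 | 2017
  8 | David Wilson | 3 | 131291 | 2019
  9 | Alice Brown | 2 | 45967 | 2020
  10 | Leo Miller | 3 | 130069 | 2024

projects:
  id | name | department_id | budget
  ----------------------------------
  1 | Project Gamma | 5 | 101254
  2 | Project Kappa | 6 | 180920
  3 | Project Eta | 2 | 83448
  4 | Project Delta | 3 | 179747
SELECT MIN(salary) FROM employees

Execution result:
45967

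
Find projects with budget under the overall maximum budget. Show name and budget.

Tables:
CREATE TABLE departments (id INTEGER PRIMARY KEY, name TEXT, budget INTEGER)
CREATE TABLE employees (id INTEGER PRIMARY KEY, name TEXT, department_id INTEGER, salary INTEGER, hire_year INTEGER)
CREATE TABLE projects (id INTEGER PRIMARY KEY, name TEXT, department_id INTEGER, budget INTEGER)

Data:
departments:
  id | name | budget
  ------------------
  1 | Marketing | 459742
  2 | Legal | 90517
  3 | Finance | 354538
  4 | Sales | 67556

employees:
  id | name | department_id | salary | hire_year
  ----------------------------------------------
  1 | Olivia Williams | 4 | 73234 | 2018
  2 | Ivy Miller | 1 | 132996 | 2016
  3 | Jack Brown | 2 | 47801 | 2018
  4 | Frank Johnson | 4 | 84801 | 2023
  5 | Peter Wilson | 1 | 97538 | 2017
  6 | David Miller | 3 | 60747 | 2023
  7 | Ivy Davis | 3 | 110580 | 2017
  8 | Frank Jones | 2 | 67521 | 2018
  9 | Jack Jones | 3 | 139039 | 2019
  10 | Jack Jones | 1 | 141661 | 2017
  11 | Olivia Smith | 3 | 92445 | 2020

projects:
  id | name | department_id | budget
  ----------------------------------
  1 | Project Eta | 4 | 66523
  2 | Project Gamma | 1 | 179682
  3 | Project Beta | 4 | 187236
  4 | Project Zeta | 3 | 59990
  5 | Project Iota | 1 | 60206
SELECT name, budget FROM projects WHERE budget < (SELECT MAX(budget) FROM projects)

Execution result:
name | budget
Project Eta | 66523
Project Gamma | 179682
Project Zeta | 59990
Project Iota | 60206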